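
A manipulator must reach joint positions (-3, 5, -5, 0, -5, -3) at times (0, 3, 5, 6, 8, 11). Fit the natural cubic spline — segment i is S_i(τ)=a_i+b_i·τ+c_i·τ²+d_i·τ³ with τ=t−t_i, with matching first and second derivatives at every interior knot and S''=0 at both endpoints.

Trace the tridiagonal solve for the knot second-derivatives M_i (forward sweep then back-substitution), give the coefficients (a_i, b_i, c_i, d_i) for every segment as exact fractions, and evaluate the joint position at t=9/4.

  seg 0: a=-3 b=9721/1518 c=0 d=-1891/4554
  seg 1: a=5 b=-3649/759 c=-1891/506 d=5527/3036
  seg 2: a=-5 b=1586/759 c=1818/253 d=-295/69
  seg 3: a=0 b=2759/759 c=-1427/253 d=7811/6072
  seg 4: a=-5 b=-5297/1518 c=2103/1012 d=-701/3036
S(9/4) = 216285/32384

Δ: Δ0=8/3, Δ1=-5, Δ2=5, Δ3=-5/2, Δ4=2/3
row 1: diag=10, rhs=-46; c'=1/5, d'=-23/5
row 2: denom=6−2·1/5=28/5; d'=(60−2·-23/5)/(28/5)=173/14
row 3: denom=6−1·5/28=163/28; d'=(-45−1·173/14)/(163/28)=-1606/163
row 4: denom=10−2·56/163=1518/163; d'=(19−2·-1606/163)/(1518/163)=2103/506
back: M4=2103/506
back: M3=-1606/163−56/163·2103/506=-2854/253
back: M2=173/14−5/28·-2854/253=3636/253
back: M1=-23/5−1/5·3636/253=-1891/253
M: M0=0, M1=-1891/253, M2=3636/253, M3=-2854/253, M4=2103/506, M5=0
seg 0: a=-3, c=M0/2=0, d=(M1−M0)/(6·3)=-1891/4554, b=Δ0−h0·(2M0+M1)/6=9721/1518
seg 1: a=5, c=M1/2=-1891/506, d=(M2−M1)/(6·2)=5527/3036, b=Δ1−h1·(2M1+M2)/6=-3649/759
seg 2: a=-5, c=M2/2=1818/253, d=(M3−M2)/(6·1)=-295/69, b=Δ2−h2·(2M2+M3)/6=1586/759
seg 3: a=0, c=M3/2=-1427/253, d=(M4−M3)/(6·2)=7811/6072, b=Δ3−h3·(2M3+M4)/6=2759/759
seg 4: a=-5, c=M4/2=2103/1012, d=(M5−M4)/(6·3)=-701/3036, b=Δ4−h4·(2M4+M5)/6=-5297/1518
t_q=9/4 → seg 0, τ=9/4; S=-3+9721/1518·τ+0·τ²+-1891/4554·τ³=216285/32384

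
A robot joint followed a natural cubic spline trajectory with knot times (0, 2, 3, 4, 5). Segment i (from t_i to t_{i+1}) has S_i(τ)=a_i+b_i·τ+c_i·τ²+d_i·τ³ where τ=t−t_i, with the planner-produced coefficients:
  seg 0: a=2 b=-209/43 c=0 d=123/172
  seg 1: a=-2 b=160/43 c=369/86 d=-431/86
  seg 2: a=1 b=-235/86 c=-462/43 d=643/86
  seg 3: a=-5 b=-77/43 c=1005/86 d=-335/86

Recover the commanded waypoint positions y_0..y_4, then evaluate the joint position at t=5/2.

y_0=2 y_1=-2 y_2=1 y_3=-5 y_4=1
S(5/2) = 211/688

y_0 = S_0(0) = a_0 = 2
y_1 = S_1(0) = a_1 = -2
y_2 = S_2(0) = a_2 = 1
y_3 = S_3(0) = a_3 = -5
y_4 = S_3(1) = 1
t_q=5/2 is in segment 1 (τ=1/2); S_1(τ)=211/688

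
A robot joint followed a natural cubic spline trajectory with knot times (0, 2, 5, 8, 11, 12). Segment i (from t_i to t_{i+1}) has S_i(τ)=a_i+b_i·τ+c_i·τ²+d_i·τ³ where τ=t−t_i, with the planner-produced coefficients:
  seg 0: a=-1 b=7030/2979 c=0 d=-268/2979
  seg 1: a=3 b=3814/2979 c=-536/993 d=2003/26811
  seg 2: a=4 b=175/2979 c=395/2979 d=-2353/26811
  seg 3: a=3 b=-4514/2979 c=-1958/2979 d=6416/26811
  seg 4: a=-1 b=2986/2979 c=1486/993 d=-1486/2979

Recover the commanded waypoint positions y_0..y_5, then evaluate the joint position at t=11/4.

y_0=-1 y_1=3 y_2=4 y_3=3 y_4=-1 y_5=1
S(11/4) = 78129/21184

y_0 = S_0(0) = a_0 = -1
y_1 = S_1(0) = a_1 = 3
y_2 = S_2(0) = a_2 = 4
y_3 = S_3(0) = a_3 = 3
y_4 = S_4(0) = a_4 = -1
y_5 = S_4(1) = 1
t_q=11/4 is in segment 1 (τ=3/4); S_1(τ)=78129/21184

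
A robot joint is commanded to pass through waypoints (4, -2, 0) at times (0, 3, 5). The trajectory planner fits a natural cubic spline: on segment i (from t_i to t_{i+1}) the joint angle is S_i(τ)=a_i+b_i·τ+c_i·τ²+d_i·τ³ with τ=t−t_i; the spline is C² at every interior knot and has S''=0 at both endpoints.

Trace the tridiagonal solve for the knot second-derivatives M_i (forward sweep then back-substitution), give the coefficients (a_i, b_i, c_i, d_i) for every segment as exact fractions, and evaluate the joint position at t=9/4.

Δ: Δ0=-2, Δ1=1
row 1: diag=10, rhs=18; c'=1/5, d'=9/5
back: M1=9/5
M: M0=0, M1=9/5, M2=0
seg 0: a=4, c=M0/2=0, d=(M1−M0)/(6·3)=1/10, b=Δ0−h0·(2M0+M1)/6=-29/10
seg 1: a=-2, c=M1/2=9/10, d=(M2−M1)/(6·2)=-3/20, b=Δ1−h1·(2M1+M2)/6=-1/5
t_q=9/4 → seg 0, τ=9/4; S=4+-29/10·τ+0·τ²+1/10·τ³=-887/640

  seg 0: a=4 b=-29/10 c=0 d=1/10
  seg 1: a=-2 b=-1/5 c=9/10 d=-3/20
S(9/4) = -887/640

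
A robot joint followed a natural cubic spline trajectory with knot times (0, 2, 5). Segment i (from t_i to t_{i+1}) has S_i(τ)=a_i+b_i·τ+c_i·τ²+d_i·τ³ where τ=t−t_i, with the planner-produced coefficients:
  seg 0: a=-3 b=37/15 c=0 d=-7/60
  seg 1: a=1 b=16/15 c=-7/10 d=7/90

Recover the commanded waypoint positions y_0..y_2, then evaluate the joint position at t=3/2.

y_0 = S_0(0) = a_0 = -3
y_1 = S_1(0) = a_1 = 1
y_2 = S_1(3) = 0
t_q=3/2 is in segment 0 (τ=3/2); S_0(τ)=49/160

y_0=-3 y_1=1 y_2=0
S(3/2) = 49/160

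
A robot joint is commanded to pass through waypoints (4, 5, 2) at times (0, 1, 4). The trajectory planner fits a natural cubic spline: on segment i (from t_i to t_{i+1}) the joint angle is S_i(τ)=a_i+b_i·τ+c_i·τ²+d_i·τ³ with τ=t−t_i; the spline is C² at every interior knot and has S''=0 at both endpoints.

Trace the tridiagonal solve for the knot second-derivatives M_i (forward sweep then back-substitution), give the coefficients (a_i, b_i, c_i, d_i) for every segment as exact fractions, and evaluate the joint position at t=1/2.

  seg 0: a=4 b=5/4 c=0 d=-1/4
  seg 1: a=5 b=1/2 c=-3/4 d=1/12
S(1/2) = 147/32

Δ: Δ0=1, Δ1=-1
row 1: diag=8, rhs=-12; c'=3/8, d'=-3/2
back: M1=-3/2
M: M0=0, M1=-3/2, M2=0
seg 0: a=4, c=M0/2=0, d=(M1−M0)/(6·1)=-1/4, b=Δ0−h0·(2M0+M1)/6=5/4
seg 1: a=5, c=M1/2=-3/4, d=(M2−M1)/(6·3)=1/12, b=Δ1−h1·(2M1+M2)/6=1/2
t_q=1/2 → seg 0, τ=1/2; S=4+5/4·τ+0·τ²+-1/4·τ³=147/32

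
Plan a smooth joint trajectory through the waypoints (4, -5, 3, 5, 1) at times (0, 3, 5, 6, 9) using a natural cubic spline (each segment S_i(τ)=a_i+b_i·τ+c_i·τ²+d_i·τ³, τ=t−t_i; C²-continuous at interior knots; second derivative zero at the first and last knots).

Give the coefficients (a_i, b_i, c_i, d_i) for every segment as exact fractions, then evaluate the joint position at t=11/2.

Δ: Δ0=-3, Δ1=4, Δ2=2, Δ3=-4/3
row 1: diag=10, rhs=42; c'=1/5, d'=21/5
row 2: denom=6−2·1/5=28/5; d'=(-12−2·21/5)/(28/5)=-51/14
row 3: denom=8−1·5/28=219/28; d'=(-20−1·-51/14)/(219/28)=-458/219
back: M3=-458/219
back: M2=-51/14−5/28·-458/219=-716/219
back: M1=21/5−1/5·-716/219=1063/219
M: M0=0, M1=1063/219, M2=-716/219, M3=-458/219, M4=0
seg 0: a=4, c=M0/2=0, d=(M1−M0)/(6·3)=1063/3942, b=Δ0−h0·(2M0+M1)/6=-2377/438
seg 1: a=-5, c=M1/2=1063/438, d=(M2−M1)/(6·2)=-593/876, b=Δ1−h1·(2M1+M2)/6=406/219
seg 2: a=3, c=M2/2=-358/219, d=(M3−M2)/(6·1)=43/219, b=Δ2−h2·(2M2+M3)/6=251/73
seg 3: a=5, c=M3/2=-229/219, d=(M4−M3)/(6·3)=229/1971, b=Δ3−h3·(2M3+M4)/6=166/219
t_q=11/2 → seg 2, τ=1/2; S=3+251/73·τ+-358/219·τ²+43/219·τ³=7595/1752

  seg 0: a=4 b=-2377/438 c=0 d=1063/3942
  seg 1: a=-5 b=406/219 c=1063/438 d=-593/876
  seg 2: a=3 b=251/73 c=-358/219 d=43/219
  seg 3: a=5 b=166/219 c=-229/219 d=229/1971
S(11/2) = 7595/1752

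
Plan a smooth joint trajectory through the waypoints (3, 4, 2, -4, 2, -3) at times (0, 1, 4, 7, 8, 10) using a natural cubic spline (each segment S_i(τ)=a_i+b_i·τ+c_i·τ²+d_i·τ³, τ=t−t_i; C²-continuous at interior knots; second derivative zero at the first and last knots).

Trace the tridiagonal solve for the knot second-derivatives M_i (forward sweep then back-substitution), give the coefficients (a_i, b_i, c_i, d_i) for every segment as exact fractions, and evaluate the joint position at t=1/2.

  seg 0: a=3 b=7621/7314 c=0 d=-307/7314
  seg 1: a=4 b=3350/3657 c=-307/2438 d=-8813/65826
  seg 2: a=2 b=-25265/7314 c=-4867/3657 d=39839/65826
  seg 3: a=-4 b=17924/3657 c=10035/2438 d=-22069/7314
  seg 4: a=2 b=29851/7314 c=-6017/1219 d=6017/7314
S(1/2) = 68571/19504

Δ: Δ0=1, Δ1=-2/3, Δ2=-2, Δ3=6, Δ4=-5/2
row 1: diag=8, rhs=-10; c'=3/8, d'=-5/4
row 2: denom=12−3·3/8=87/8; d'=(-8−3·-5/4)/(87/8)=-34/87
row 3: denom=8−3·8/29=208/29; d'=(48−3·-34/87)/(208/29)=713/104
row 4: denom=6−1·29/208=1219/208; d'=(-51−1·713/104)/(1219/208)=-12034/1219
back: M4=-12034/1219
back: M3=713/104−29/208·-12034/1219=10035/1219
back: M2=-34/87−8/29·10035/1219=-9734/3657
back: M1=-5/4−3/8·-9734/3657=-307/1219
M: M0=0, M1=-307/1219, M2=-9734/3657, M3=10035/1219, M4=-12034/1219, M5=0
seg 0: a=3, c=M0/2=0, d=(M1−M0)/(6·1)=-307/7314, b=Δ0−h0·(2M0+M1)/6=7621/7314
seg 1: a=4, c=M1/2=-307/2438, d=(M2−M1)/(6·3)=-8813/65826, b=Δ1−h1·(2M1+M2)/6=3350/3657
seg 2: a=2, c=M2/2=-4867/3657, d=(M3−M2)/(6·3)=39839/65826, b=Δ2−h2·(2M2+M3)/6=-25265/7314
seg 3: a=-4, c=M3/2=10035/2438, d=(M4−M3)/(6·1)=-22069/7314, b=Δ3−h3·(2M3+M4)/6=17924/3657
seg 4: a=2, c=M4/2=-6017/1219, d=(M5−M4)/(6·2)=6017/7314, b=Δ4−h4·(2M4+M5)/6=29851/7314
t_q=1/2 → seg 0, τ=1/2; S=3+7621/7314·τ+0·τ²+-307/7314·τ³=68571/19504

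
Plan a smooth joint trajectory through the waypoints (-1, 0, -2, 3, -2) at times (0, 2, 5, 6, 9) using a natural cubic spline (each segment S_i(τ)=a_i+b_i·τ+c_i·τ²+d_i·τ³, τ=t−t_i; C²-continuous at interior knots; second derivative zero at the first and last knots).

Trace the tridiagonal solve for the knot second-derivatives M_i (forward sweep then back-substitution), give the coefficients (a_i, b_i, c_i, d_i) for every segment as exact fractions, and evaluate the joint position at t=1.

  seg 0: a=-1 b=41/31 c=0 d=-51/248
  seg 1: a=0 b=-71/62 c=-153/124 d=1555/3348
  seg 2: a=-2 b=495/124 c=274/93 d=-721/372
  seg 3: a=3 b=757/186 c=-1067/372 d=1067/3348
S(1) = 29/248

Δ: Δ0=1/2, Δ1=-2/3, Δ2=5, Δ3=-5/3
row 1: diag=10, rhs=-7; c'=3/10, d'=-7/10
row 2: denom=8−3·3/10=71/10; d'=(34−3·-7/10)/(71/10)=361/71
row 3: denom=8−1·10/71=558/71; d'=(-40−1·361/71)/(558/71)=-1067/186
back: M3=-1067/186
back: M2=361/71−10/71·-1067/186=548/93
back: M1=-7/10−3/10·548/93=-153/62
M: M0=0, M1=-153/62, M2=548/93, M3=-1067/186, M4=0
seg 0: a=-1, c=M0/2=0, d=(M1−M0)/(6·2)=-51/248, b=Δ0−h0·(2M0+M1)/6=41/31
seg 1: a=0, c=M1/2=-153/124, d=(M2−M1)/(6·3)=1555/3348, b=Δ1−h1·(2M1+M2)/6=-71/62
seg 2: a=-2, c=M2/2=274/93, d=(M3−M2)/(6·1)=-721/372, b=Δ2−h2·(2M2+M3)/6=495/124
seg 3: a=3, c=M3/2=-1067/372, d=(M4−M3)/(6·3)=1067/3348, b=Δ3−h3·(2M3+M4)/6=757/186
t_q=1 → seg 0, τ=1; S=-1+41/31·τ+0·τ²+-51/248·τ³=29/248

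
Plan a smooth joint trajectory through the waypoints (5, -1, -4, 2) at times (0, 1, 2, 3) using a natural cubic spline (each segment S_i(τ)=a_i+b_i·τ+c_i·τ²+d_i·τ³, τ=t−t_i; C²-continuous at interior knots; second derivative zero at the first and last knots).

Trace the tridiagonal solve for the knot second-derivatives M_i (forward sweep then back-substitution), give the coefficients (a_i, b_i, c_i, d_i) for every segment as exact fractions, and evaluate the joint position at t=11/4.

  seg 0: a=5 b=-31/5 c=0 d=1/5
  seg 1: a=-1 b=-28/5 c=3/5 d=2
  seg 2: a=-4 b=8/5 c=33/5 d=-11/5
S(11/4) = -1/64

Δ: Δ0=-6, Δ1=-3, Δ2=6
row 1: diag=4, rhs=18; c'=1/4, d'=9/2
row 2: denom=4−1·1/4=15/4; d'=(54−1·9/2)/(15/4)=66/5
back: M2=66/5
back: M1=9/2−1/4·66/5=6/5
M: M0=0, M1=6/5, M2=66/5, M3=0
seg 0: a=5, c=M0/2=0, d=(M1−M0)/(6·1)=1/5, b=Δ0−h0·(2M0+M1)/6=-31/5
seg 1: a=-1, c=M1/2=3/5, d=(M2−M1)/(6·1)=2, b=Δ1−h1·(2M1+M2)/6=-28/5
seg 2: a=-4, c=M2/2=33/5, d=(M3−M2)/(6·1)=-11/5, b=Δ2−h2·(2M2+M3)/6=8/5
t_q=11/4 → seg 2, τ=3/4; S=-4+8/5·τ+33/5·τ²+-11/5·τ³=-1/64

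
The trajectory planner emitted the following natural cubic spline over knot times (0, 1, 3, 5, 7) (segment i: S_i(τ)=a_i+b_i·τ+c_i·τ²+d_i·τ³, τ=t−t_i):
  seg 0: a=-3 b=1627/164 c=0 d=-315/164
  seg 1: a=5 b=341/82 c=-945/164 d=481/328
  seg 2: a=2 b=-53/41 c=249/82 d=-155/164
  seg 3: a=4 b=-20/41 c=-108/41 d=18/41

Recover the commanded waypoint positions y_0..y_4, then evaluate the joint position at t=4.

y_0 = S_0(0) = a_0 = -3
y_1 = S_1(0) = a_1 = 5
y_2 = S_2(0) = a_2 = 2
y_3 = S_3(0) = a_3 = 4
y_4 = S_3(2) = -4
t_q=4 is in segment 2 (τ=1); S_2(τ)=459/164

y_0=-3 y_1=5 y_2=2 y_3=4 y_4=-4
S(4) = 459/164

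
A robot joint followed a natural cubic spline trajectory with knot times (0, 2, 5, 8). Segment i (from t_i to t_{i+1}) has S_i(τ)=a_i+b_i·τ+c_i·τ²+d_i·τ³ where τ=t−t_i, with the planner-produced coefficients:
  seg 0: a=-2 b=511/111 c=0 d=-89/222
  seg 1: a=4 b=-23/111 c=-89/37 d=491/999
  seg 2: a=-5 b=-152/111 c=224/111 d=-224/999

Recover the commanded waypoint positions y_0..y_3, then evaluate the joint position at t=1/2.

y_0 = S_0(0) = a_0 = -2
y_1 = S_1(0) = a_1 = 4
y_2 = S_2(0) = a_2 = -5
y_3 = S_2(3) = 3
t_q=1/2 is in segment 0 (τ=1/2); S_0(τ)=149/592

y_0=-2 y_1=4 y_2=-5 y_3=3
S(1/2) = 149/592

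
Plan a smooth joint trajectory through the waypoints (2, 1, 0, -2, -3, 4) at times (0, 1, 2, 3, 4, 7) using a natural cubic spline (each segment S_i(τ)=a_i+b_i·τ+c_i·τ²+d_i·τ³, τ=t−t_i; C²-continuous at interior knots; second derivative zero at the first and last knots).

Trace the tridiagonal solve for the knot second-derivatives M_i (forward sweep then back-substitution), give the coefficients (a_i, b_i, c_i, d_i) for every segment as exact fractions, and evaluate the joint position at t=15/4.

Δ: Δ0=-1, Δ1=-1, Δ2=-2, Δ3=-1, Δ4=7/3
row 1: diag=4, rhs=0; c'=1/4, d'=0
row 2: denom=4−1·1/4=15/4; d'=(-6−1·0)/(15/4)=-8/5
row 3: denom=4−1·4/15=56/15; d'=(6−1·-8/5)/(56/15)=57/28
row 4: denom=8−1·15/56=433/56; d'=(20−1·57/28)/(433/56)=1006/433
back: M4=1006/433
back: M3=57/28−15/56·1006/433=612/433
back: M2=-8/5−4/15·612/433=-856/433
back: M1=0−1/4·-856/433=214/433
M: M0=0, M1=214/433, M2=-856/433, M3=612/433, M4=1006/433, M5=0
seg 0: a=2, c=M0/2=0, d=(M1−M0)/(6·1)=107/1299, b=Δ0−h0·(2M0+M1)/6=-1406/1299
seg 1: a=1, c=M1/2=107/433, d=(M2−M1)/(6·1)=-535/1299, b=Δ1−h1·(2M1+M2)/6=-1085/1299
seg 2: a=0, c=M2/2=-428/433, d=(M3−M2)/(6·1)=734/1299, b=Δ2−h2·(2M2+M3)/6=-2048/1299
seg 3: a=-2, c=M3/2=306/433, d=(M4−M3)/(6·1)=197/1299, b=Δ3−h3·(2M3+M4)/6=-2414/1299
seg 4: a=-3, c=M4/2=503/433, d=(M5−M4)/(6·3)=-503/3897, b=Δ4−h4·(2M4+M5)/6=13/1299
t_q=15/4 → seg 3, τ=3/4; S=-2+-2414/1299·τ+306/433·τ²+197/1299·τ³=-81259/27712

  seg 0: a=2 b=-1406/1299 c=0 d=107/1299
  seg 1: a=1 b=-1085/1299 c=107/433 d=-535/1299
  seg 2: a=0 b=-2048/1299 c=-428/433 d=734/1299
  seg 3: a=-2 b=-2414/1299 c=306/433 d=197/1299
  seg 4: a=-3 b=13/1299 c=503/433 d=-503/3897
S(15/4) = -81259/27712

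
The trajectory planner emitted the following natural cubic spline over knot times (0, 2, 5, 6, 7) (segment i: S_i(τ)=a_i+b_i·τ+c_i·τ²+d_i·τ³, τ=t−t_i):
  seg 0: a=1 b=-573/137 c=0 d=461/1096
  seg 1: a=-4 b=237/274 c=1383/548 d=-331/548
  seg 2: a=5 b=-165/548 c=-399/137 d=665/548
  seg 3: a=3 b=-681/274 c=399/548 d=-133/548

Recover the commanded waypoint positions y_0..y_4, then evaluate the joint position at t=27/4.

y_0=1 y_1=-4 y_2=5 y_3=3 y_4=1
S(27/4) = 50613/35072

y_0 = S_0(0) = a_0 = 1
y_1 = S_1(0) = a_1 = -4
y_2 = S_2(0) = a_2 = 5
y_3 = S_3(0) = a_3 = 3
y_4 = S_3(1) = 1
t_q=27/4 is in segment 3 (τ=3/4); S_3(τ)=50613/35072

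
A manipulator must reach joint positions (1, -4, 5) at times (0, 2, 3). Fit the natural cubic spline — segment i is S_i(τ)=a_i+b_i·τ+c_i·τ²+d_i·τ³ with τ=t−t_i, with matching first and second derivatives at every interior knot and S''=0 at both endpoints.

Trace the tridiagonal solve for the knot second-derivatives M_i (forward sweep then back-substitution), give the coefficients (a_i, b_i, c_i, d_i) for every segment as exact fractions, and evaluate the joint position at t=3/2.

Δ: Δ0=-5/2, Δ1=9
row 1: diag=6, rhs=69; c'=1/6, d'=23/2
back: M1=23/2
M: M0=0, M1=23/2, M2=0
seg 0: a=1, c=M0/2=0, d=(M1−M0)/(6·2)=23/24, b=Δ0−h0·(2M0+M1)/6=-19/3
seg 1: a=-4, c=M1/2=23/4, d=(M2−M1)/(6·1)=-23/12, b=Δ1−h1·(2M1+M2)/6=31/6
t_q=3/2 → seg 0, τ=3/2; S=1+-19/3·τ+0·τ²+23/24·τ³=-337/64

  seg 0: a=1 b=-19/3 c=0 d=23/24
  seg 1: a=-4 b=31/6 c=23/4 d=-23/12
S(3/2) = -337/64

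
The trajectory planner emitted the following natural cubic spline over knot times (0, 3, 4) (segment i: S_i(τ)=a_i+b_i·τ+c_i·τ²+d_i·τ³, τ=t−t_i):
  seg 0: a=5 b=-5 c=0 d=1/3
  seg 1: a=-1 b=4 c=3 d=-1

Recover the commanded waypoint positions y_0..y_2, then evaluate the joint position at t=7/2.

y_0=5 y_1=-1 y_2=5
S(7/2) = 13/8

y_0 = S_0(0) = a_0 = 5
y_1 = S_1(0) = a_1 = -1
y_2 = S_1(1) = 5
t_q=7/2 is in segment 1 (τ=1/2); S_1(τ)=13/8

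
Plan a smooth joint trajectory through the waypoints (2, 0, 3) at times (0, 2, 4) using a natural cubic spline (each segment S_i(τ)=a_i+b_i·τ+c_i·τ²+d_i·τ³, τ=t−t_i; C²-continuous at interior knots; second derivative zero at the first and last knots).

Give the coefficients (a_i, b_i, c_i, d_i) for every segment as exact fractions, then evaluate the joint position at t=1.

Δ: Δ0=-1, Δ1=3/2
row 1: diag=8, rhs=15; c'=1/4, d'=15/8
back: M1=15/8
M: M0=0, M1=15/8, M2=0
seg 0: a=2, c=M0/2=0, d=(M1−M0)/(6·2)=5/32, b=Δ0−h0·(2M0+M1)/6=-13/8
seg 1: a=0, c=M1/2=15/16, d=(M2−M1)/(6·2)=-5/32, b=Δ1−h1·(2M1+M2)/6=1/4
t_q=1 → seg 0, τ=1; S=2+-13/8·τ+0·τ²+5/32·τ³=17/32

  seg 0: a=2 b=-13/8 c=0 d=5/32
  seg 1: a=0 b=1/4 c=15/16 d=-5/32
S(1) = 17/32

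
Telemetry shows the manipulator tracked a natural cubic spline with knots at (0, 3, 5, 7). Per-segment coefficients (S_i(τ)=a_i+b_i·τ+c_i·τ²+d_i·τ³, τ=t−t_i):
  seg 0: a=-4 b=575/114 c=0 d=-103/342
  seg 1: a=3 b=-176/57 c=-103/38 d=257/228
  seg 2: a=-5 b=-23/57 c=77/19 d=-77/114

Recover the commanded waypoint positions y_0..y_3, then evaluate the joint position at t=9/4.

y_0 = S_0(0) = a_0 = -4
y_1 = S_1(0) = a_1 = 3
y_2 = S_2(0) = a_2 = -5
y_3 = S_2(2) = 5
t_q=9/4 is in segment 0 (τ=9/4); S_0(τ)=9529/2432

y_0=-4 y_1=3 y_2=-5 y_3=5
S(9/4) = 9529/2432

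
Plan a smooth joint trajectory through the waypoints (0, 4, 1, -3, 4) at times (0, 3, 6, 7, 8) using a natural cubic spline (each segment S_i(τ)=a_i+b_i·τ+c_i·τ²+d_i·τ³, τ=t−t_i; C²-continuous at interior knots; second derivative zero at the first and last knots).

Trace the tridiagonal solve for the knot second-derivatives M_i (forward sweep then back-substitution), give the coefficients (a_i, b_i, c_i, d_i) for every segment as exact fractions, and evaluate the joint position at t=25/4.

  seg 0: a=0 b=229/168 c=0 d=-5/1512
  seg 1: a=4 b=107/84 c=-5/168 d=-367/1512
  seg 2: a=1 b=-131/24 c=-31/14 d=617/168
  seg 3: a=-3 b=95/84 c=493/56 d=-493/168
S(25/4) = -1597/3584

Δ: Δ0=4/3, Δ1=-1, Δ2=-4, Δ3=7
row 1: diag=12, rhs=-14; c'=1/4, d'=-7/6
row 2: denom=8−3·1/4=29/4; d'=(-18−3·-7/6)/(29/4)=-2
row 3: denom=4−1·4/29=112/29; d'=(66−1·-2)/(112/29)=493/28
back: M3=493/28
back: M2=-2−4/29·493/28=-31/7
back: M1=-7/6−1/4·-31/7=-5/84
M: M0=0, M1=-5/84, M2=-31/7, M3=493/28, M4=0
seg 0: a=0, c=M0/2=0, d=(M1−M0)/(6·3)=-5/1512, b=Δ0−h0·(2M0+M1)/6=229/168
seg 1: a=4, c=M1/2=-5/168, d=(M2−M1)/(6·3)=-367/1512, b=Δ1−h1·(2M1+M2)/6=107/84
seg 2: a=1, c=M2/2=-31/14, d=(M3−M2)/(6·1)=617/168, b=Δ2−h2·(2M2+M3)/6=-131/24
seg 3: a=-3, c=M3/2=493/56, d=(M4−M3)/(6·1)=-493/168, b=Δ3−h3·(2M3+M4)/6=95/84
t_q=25/4 → seg 2, τ=1/4; S=1+-131/24·τ+-31/14·τ²+617/168·τ³=-1597/3584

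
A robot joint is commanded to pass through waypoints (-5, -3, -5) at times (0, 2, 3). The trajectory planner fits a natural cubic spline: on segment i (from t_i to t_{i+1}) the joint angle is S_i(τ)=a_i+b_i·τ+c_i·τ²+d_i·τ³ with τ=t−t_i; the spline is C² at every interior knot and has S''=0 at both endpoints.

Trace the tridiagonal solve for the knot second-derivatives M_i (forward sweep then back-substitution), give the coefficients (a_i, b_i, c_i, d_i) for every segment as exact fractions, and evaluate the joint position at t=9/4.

Δ: Δ0=1, Δ1=-2
row 1: diag=6, rhs=-18; c'=1/6, d'=-3
back: M1=-3
M: M0=0, M1=-3, M2=0
seg 0: a=-5, c=M0/2=0, d=(M1−M0)/(6·2)=-1/4, b=Δ0−h0·(2M0+M1)/6=2
seg 1: a=-3, c=M1/2=-3/2, d=(M2−M1)/(6·1)=1/2, b=Δ1−h1·(2M1+M2)/6=-1
t_q=9/4 → seg 1, τ=1/4; S=-3+-1·τ+-3/2·τ²+1/2·τ³=-427/128

  seg 0: a=-5 b=2 c=0 d=-1/4
  seg 1: a=-3 b=-1 c=-3/2 d=1/2
S(9/4) = -427/128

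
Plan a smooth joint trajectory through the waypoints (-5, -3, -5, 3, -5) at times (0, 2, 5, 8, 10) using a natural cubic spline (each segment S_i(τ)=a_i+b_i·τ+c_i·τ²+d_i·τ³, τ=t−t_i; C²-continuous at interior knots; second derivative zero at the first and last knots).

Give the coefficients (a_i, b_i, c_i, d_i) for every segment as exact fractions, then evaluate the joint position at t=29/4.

  seg 0: a=-5 b=57/34 c=0 d=-23/136
  seg 1: a=-3 b=-6/17 c=-69/68 d=557/1836
  seg 2: a=-5 b=7/4 c=175/102 d=-863/1836
  seg 3: a=3 b=-11/17 c=-171/68 d=57/136
S(29/4) = 9875/4352

Δ: Δ0=1, Δ1=-2/3, Δ2=8/3, Δ3=-4
row 1: diag=10, rhs=-10; c'=3/10, d'=-1
row 2: denom=12−3·3/10=111/10; d'=(20−3·-1)/(111/10)=230/111
row 3: denom=10−3·10/37=340/37; d'=(-40−3·230/111)/(340/37)=-171/34
back: M3=-171/34
back: M2=230/111−10/37·-171/34=175/51
back: M1=-1−3/10·175/51=-69/34
M: M0=0, M1=-69/34, M2=175/51, M3=-171/34, M4=0
seg 0: a=-5, c=M0/2=0, d=(M1−M0)/(6·2)=-23/136, b=Δ0−h0·(2M0+M1)/6=57/34
seg 1: a=-3, c=M1/2=-69/68, d=(M2−M1)/(6·3)=557/1836, b=Δ1−h1·(2M1+M2)/6=-6/17
seg 2: a=-5, c=M2/2=175/102, d=(M3−M2)/(6·3)=-863/1836, b=Δ2−h2·(2M2+M3)/6=7/4
seg 3: a=3, c=M3/2=-171/68, d=(M4−M3)/(6·2)=57/136, b=Δ3−h3·(2M3+M4)/6=-11/17
t_q=29/4 → seg 2, τ=9/4; S=-5+7/4·τ+175/102·τ²+-863/1836·τ³=9875/4352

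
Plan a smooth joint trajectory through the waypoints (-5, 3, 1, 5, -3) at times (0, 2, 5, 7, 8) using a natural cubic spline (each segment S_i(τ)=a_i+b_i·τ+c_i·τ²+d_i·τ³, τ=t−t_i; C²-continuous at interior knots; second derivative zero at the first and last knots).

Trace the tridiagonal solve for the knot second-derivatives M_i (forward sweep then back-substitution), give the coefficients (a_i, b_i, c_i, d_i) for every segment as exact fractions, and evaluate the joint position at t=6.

Δ: Δ0=4, Δ1=-2/3, Δ2=2, Δ3=-8
row 1: diag=10, rhs=-28; c'=3/10, d'=-14/5
row 2: denom=10−3·3/10=91/10; d'=(16−3·-14/5)/(91/10)=244/91
row 3: denom=6−2·20/91=506/91; d'=(-60−2·244/91)/(506/91)=-2974/253
back: M3=-2974/253
back: M2=244/91−20/91·-2974/253=1332/253
back: M1=-14/5−3/10·1332/253=-1108/253
M: M0=0, M1=-1108/253, M2=1332/253, M3=-2974/253, M4=0
seg 0: a=-5, c=M0/2=0, d=(M1−M0)/(6·2)=-277/759, b=Δ0−h0·(2M0+M1)/6=4144/759
seg 1: a=3, c=M1/2=-554/253, d=(M2−M1)/(6·3)=1220/2277, b=Δ1−h1·(2M1+M2)/6=820/759
seg 2: a=1, c=M2/2=666/253, d=(M3−M2)/(6·2)=-2153/1518, b=Δ2−h2·(2M2+M3)/6=1828/759
seg 3: a=5, c=M3/2=-1487/253, d=(M4−M3)/(6·1)=1487/759, b=Δ3−h3·(2M3+M4)/6=-3098/759
t_q=6 → seg 2, τ=1; S=1+1828/759·τ+666/253·τ²+-2153/1518·τ³=2339/506

  seg 0: a=-5 b=4144/759 c=0 d=-277/759
  seg 1: a=3 b=820/759 c=-554/253 d=1220/2277
  seg 2: a=1 b=1828/759 c=666/253 d=-2153/1518
  seg 3: a=5 b=-3098/759 c=-1487/253 d=1487/759
S(6) = 2339/506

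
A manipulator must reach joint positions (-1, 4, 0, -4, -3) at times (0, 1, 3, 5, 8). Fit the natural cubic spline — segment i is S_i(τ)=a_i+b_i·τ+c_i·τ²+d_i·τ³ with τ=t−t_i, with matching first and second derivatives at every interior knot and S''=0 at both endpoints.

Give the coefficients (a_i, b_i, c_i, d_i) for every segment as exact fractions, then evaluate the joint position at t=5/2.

Δ: Δ0=5, Δ1=-2, Δ2=-2, Δ3=1/3
row 1: diag=6, rhs=-42; c'=1/3, d'=-7
row 2: denom=8−2·1/3=22/3; d'=(0−2·-7)/(22/3)=21/11
row 3: denom=10−2·3/11=104/11; d'=(14−2·21/11)/(104/11)=14/13
back: M3=14/13
back: M2=21/11−3/11·14/13=21/13
back: M1=-7−1/3·21/13=-98/13
M: M0=0, M1=-98/13, M2=21/13, M3=14/13, M4=0
seg 0: a=-1, c=M0/2=0, d=(M1−M0)/(6·1)=-49/39, b=Δ0−h0·(2M0+M1)/6=244/39
seg 1: a=4, c=M1/2=-49/13, d=(M2−M1)/(6·2)=119/156, b=Δ1−h1·(2M1+M2)/6=97/39
seg 2: a=0, c=M2/2=21/26, d=(M3−M2)/(6·2)=-7/156, b=Δ2−h2·(2M2+M3)/6=-134/39
seg 3: a=-4, c=M3/2=7/13, d=(M4−M3)/(6·3)=-7/117, b=Δ3−h3·(2M3+M4)/6=-29/39
t_q=5/2 → seg 1, τ=3/2; S=4+97/39·τ+-49/13·τ²+119/156·τ³=759/416

  seg 0: a=-1 b=244/39 c=0 d=-49/39
  seg 1: a=4 b=97/39 c=-49/13 d=119/156
  seg 2: a=0 b=-134/39 c=21/26 d=-7/156
  seg 3: a=-4 b=-29/39 c=7/13 d=-7/117
S(5/2) = 759/416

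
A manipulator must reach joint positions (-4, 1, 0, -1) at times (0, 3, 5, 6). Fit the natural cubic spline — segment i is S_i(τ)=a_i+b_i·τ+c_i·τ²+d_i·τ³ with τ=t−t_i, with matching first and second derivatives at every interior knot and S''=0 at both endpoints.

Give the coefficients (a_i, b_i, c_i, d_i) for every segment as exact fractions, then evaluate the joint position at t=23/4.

  seg 0: a=-4 b=97/42 c=0 d=-1/14
  seg 1: a=1 b=8/21 c=-9/14 d=17/168
  seg 2: a=0 b=-41/42 c=-1/28 d=1/84
S(23/4) = -1339/1792

Δ: Δ0=5/3, Δ1=-1/2, Δ2=-1
row 1: diag=10, rhs=-13; c'=1/5, d'=-13/10
row 2: denom=6−2·1/5=28/5; d'=(-3−2·-13/10)/(28/5)=-1/14
back: M2=-1/14
back: M1=-13/10−1/5·-1/14=-9/7
M: M0=0, M1=-9/7, M2=-1/14, M3=0
seg 0: a=-4, c=M0/2=0, d=(M1−M0)/(6·3)=-1/14, b=Δ0−h0·(2M0+M1)/6=97/42
seg 1: a=1, c=M1/2=-9/14, d=(M2−M1)/(6·2)=17/168, b=Δ1−h1·(2M1+M2)/6=8/21
seg 2: a=0, c=M2/2=-1/28, d=(M3−M2)/(6·1)=1/84, b=Δ2−h2·(2M2+M3)/6=-41/42
t_q=23/4 → seg 2, τ=3/4; S=0+-41/42·τ+-1/28·τ²+1/84·τ³=-1339/1792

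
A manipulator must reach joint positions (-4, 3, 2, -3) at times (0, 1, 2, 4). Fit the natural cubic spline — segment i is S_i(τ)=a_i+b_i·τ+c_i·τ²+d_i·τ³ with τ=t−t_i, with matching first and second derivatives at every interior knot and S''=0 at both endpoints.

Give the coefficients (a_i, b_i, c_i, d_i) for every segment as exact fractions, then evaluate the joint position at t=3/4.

Δ: Δ0=7, Δ1=-1, Δ2=-5/2
row 1: diag=4, rhs=-48; c'=1/4, d'=-12
row 2: denom=6−1·1/4=23/4; d'=(-9−1·-12)/(23/4)=12/23
back: M2=12/23
back: M1=-12−1/4·12/23=-279/23
M: M0=0, M1=-279/23, M2=12/23, M3=0
seg 0: a=-4, c=M0/2=0, d=(M1−M0)/(6·1)=-93/46, b=Δ0−h0·(2M0+M1)/6=415/46
seg 1: a=3, c=M1/2=-279/46, d=(M2−M1)/(6·1)=97/46, b=Δ1−h1·(2M1+M2)/6=68/23
seg 2: a=2, c=M2/2=6/23, d=(M3−M2)/(6·2)=-1/23, b=Δ2−h2·(2M2+M3)/6=-131/46
t_q=3/4 → seg 0, τ=3/4; S=-4+415/46·τ+0·τ²+-93/46·τ³=5633/2944

  seg 0: a=-4 b=415/46 c=0 d=-93/46
  seg 1: a=3 b=68/23 c=-279/46 d=97/46
  seg 2: a=2 b=-131/46 c=6/23 d=-1/23
S(3/4) = 5633/2944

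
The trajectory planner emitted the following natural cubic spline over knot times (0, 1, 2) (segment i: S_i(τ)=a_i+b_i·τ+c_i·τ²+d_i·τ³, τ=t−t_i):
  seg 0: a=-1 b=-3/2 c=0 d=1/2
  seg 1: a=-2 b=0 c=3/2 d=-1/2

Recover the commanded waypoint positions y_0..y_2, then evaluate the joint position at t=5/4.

y_0 = S_0(0) = a_0 = -1
y_1 = S_1(0) = a_1 = -2
y_2 = S_1(1) = -1
t_q=5/4 is in segment 1 (τ=1/4); S_1(τ)=-245/128

y_0=-1 y_1=-2 y_2=-1
S(5/4) = -245/128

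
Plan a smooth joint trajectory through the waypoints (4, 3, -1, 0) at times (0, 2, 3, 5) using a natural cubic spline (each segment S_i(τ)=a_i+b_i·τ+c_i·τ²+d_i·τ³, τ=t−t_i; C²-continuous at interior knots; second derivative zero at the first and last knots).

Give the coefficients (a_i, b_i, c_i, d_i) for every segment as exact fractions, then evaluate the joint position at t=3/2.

Δ: Δ0=-1/2, Δ1=-4, Δ2=1/2
row 1: diag=6, rhs=-21; c'=1/6, d'=-7/2
row 2: denom=6−1·1/6=35/6; d'=(27−1·-7/2)/(35/6)=183/35
back: M2=183/35
back: M1=-7/2−1/6·183/35=-153/35
M: M0=0, M1=-153/35, M2=183/35, M3=0
seg 0: a=4, c=M0/2=0, d=(M1−M0)/(6·2)=-51/140, b=Δ0−h0·(2M0+M1)/6=67/70
seg 1: a=3, c=M1/2=-153/70, d=(M2−M1)/(6·1)=8/5, b=Δ1−h1·(2M1+M2)/6=-239/70
seg 2: a=-1, c=M2/2=183/70, d=(M3−M2)/(6·2)=-61/140, b=Δ2−h2·(2M2+M3)/6=-209/70
t_q=3/2 → seg 0, τ=3/2; S=4+67/70·τ+0·τ²+-51/140·τ³=673/160

  seg 0: a=4 b=67/70 c=0 d=-51/140
  seg 1: a=3 b=-239/70 c=-153/70 d=8/5
  seg 2: a=-1 b=-209/70 c=183/70 d=-61/140
S(3/2) = 673/160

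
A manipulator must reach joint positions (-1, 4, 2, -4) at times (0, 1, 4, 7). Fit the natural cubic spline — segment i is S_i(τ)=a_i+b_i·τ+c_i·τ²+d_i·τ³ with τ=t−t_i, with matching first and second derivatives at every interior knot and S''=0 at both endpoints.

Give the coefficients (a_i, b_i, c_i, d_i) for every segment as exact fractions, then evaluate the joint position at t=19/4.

  seg 0: a=-1 b=499/87 c=0 d=-64/87
  seg 1: a=4 b=307/87 c=-64/29 d=211/783
  seg 2: a=2 b=-212/87 c=19/87 d=-19/783
S(19/4) = 529/1856

Δ: Δ0=5, Δ1=-2/3, Δ2=-2
row 1: diag=8, rhs=-34; c'=3/8, d'=-17/4
row 2: denom=12−3·3/8=87/8; d'=(-8−3·-17/4)/(87/8)=38/87
back: M2=38/87
back: M1=-17/4−3/8·38/87=-128/29
M: M0=0, M1=-128/29, M2=38/87, M3=0
seg 0: a=-1, c=M0/2=0, d=(M1−M0)/(6·1)=-64/87, b=Δ0−h0·(2M0+M1)/6=499/87
seg 1: a=4, c=M1/2=-64/29, d=(M2−M1)/(6·3)=211/783, b=Δ1−h1·(2M1+M2)/6=307/87
seg 2: a=2, c=M2/2=19/87, d=(M3−M2)/(6·3)=-19/783, b=Δ2−h2·(2M2+M3)/6=-212/87
t_q=19/4 → seg 2, τ=3/4; S=2+-212/87·τ+19/87·τ²+-19/783·τ³=529/1856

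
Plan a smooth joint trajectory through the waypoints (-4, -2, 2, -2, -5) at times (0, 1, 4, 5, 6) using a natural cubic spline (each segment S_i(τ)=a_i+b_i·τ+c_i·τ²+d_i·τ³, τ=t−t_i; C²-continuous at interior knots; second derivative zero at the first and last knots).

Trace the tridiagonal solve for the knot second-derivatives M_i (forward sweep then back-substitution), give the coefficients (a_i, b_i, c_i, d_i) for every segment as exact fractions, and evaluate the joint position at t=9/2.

  seg 0: a=-4 b=1133/636 c=0 d=139/636
  seg 1: a=-2 b=775/318 c=139/212 d=-217/636
  seg 2: a=2 b=-1807/636 c=-128/53 d=799/636
  seg 3: a=-2 b=-1241/318 c=287/212 d=-287/636
S(9/2) = 225/1696

Δ: Δ0=2, Δ1=4/3, Δ2=-4, Δ3=-3
row 1: diag=8, rhs=-4; c'=3/8, d'=-1/2
row 2: denom=8−3·3/8=55/8; d'=(-32−3·-1/2)/(55/8)=-244/55
row 3: denom=4−1·8/55=212/55; d'=(6−1·-244/55)/(212/55)=287/106
back: M3=287/106
back: M2=-244/55−8/55·287/106=-256/53
back: M1=-1/2−3/8·-256/53=139/106
M: M0=0, M1=139/106, M2=-256/53, M3=287/106, M4=0
seg 0: a=-4, c=M0/2=0, d=(M1−M0)/(6·1)=139/636, b=Δ0−h0·(2M0+M1)/6=1133/636
seg 1: a=-2, c=M1/2=139/212, d=(M2−M1)/(6·3)=-217/636, b=Δ1−h1·(2M1+M2)/6=775/318
seg 2: a=2, c=M2/2=-128/53, d=(M3−M2)/(6·1)=799/636, b=Δ2−h2·(2M2+M3)/6=-1807/636
seg 3: a=-2, c=M3/2=287/212, d=(M4−M3)/(6·1)=-287/636, b=Δ3−h3·(2M3+M4)/6=-1241/318
t_q=9/2 → seg 2, τ=1/2; S=2+-1807/636·τ+-128/53·τ²+799/636·τ³=225/1696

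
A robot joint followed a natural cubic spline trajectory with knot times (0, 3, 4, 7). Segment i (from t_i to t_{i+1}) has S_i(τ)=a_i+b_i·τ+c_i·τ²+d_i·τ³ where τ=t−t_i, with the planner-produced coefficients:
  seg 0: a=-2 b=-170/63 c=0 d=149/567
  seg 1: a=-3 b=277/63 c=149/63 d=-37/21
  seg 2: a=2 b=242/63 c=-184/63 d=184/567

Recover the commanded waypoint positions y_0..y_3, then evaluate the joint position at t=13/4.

y_0=-2 y_1=-3 y_2=2 y_3=-4
S(13/4) = -2393/1344

y_0 = S_0(0) = a_0 = -2
y_1 = S_1(0) = a_1 = -3
y_2 = S_2(0) = a_2 = 2
y_3 = S_2(3) = -4
t_q=13/4 is in segment 1 (τ=1/4); S_1(τ)=-2393/1344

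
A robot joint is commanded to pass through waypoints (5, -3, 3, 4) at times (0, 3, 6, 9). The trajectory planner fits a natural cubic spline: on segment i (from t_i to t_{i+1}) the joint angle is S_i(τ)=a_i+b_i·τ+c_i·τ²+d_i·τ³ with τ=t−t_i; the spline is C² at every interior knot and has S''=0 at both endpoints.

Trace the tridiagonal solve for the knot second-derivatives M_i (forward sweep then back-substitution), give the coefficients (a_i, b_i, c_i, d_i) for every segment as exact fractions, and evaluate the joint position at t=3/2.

  seg 0: a=5 b=-181/45 c=0 d=61/405
  seg 1: a=-3 b=2/45 c=61/45 d=-19/81
  seg 2: a=3 b=83/45 c=-34/45 d=34/405
S(3/2) = -21/40

Δ: Δ0=-8/3, Δ1=2, Δ2=1/3
row 1: diag=12, rhs=28; c'=1/4, d'=7/3
row 2: denom=12−3·1/4=45/4; d'=(-10−3·7/3)/(45/4)=-68/45
back: M2=-68/45
back: M1=7/3−1/4·-68/45=122/45
M: M0=0, M1=122/45, M2=-68/45, M3=0
seg 0: a=5, c=M0/2=0, d=(M1−M0)/(6·3)=61/405, b=Δ0−h0·(2M0+M1)/6=-181/45
seg 1: a=-3, c=M1/2=61/45, d=(M2−M1)/(6·3)=-19/81, b=Δ1−h1·(2M1+M2)/6=2/45
seg 2: a=3, c=M2/2=-34/45, d=(M3−M2)/(6·3)=34/405, b=Δ2−h2·(2M2+M3)/6=83/45
t_q=3/2 → seg 0, τ=3/2; S=5+-181/45·τ+0·τ²+61/405·τ³=-21/40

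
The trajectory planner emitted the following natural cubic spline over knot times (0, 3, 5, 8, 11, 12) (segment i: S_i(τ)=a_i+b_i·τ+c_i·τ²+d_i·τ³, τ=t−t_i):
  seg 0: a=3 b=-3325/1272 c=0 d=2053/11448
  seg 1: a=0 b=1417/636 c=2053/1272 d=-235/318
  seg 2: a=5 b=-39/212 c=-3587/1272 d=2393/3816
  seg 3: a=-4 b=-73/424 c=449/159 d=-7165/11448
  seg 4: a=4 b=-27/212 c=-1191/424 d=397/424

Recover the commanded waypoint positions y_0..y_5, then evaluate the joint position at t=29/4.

y_0 = S_0(0) = a_0 = 3
y_1 = S_1(0) = a_1 = 0
y_2 = S_2(0) = a_2 = 5
y_3 = S_3(0) = a_3 = -4
y_4 = S_4(0) = a_4 = 4
y_5 = S_4(1) = 2
t_q=29/4 is in segment 2 (τ=9/4); S_2(τ)=-69115/27136

y_0=3 y_1=0 y_2=5 y_3=-4 y_4=4 y_5=2
S(29/4) = -69115/27136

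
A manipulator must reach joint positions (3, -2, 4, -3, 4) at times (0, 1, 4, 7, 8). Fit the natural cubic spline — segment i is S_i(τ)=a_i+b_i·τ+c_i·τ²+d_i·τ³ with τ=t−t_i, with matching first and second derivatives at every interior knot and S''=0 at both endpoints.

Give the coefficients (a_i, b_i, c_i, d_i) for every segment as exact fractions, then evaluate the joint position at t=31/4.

Δ: Δ0=-5, Δ1=2, Δ2=-7/3, Δ3=7
row 1: diag=8, rhs=42; c'=3/8, d'=21/4
row 2: denom=12−3·3/8=87/8; d'=(-26−3·21/4)/(87/8)=-334/87
row 3: denom=8−3·8/29=208/29; d'=(56−3·-334/87)/(208/29)=979/104
back: M3=979/104
back: M2=-334/87−8/29·979/104=-251/39
back: M1=21/4−3/8·-251/39=797/104
M: M0=0, M1=797/104, M2=-251/39, M3=979/104, M4=0
seg 0: a=3, c=M0/2=0, d=(M1−M0)/(6·1)=797/624, b=Δ0−h0·(2M0+M1)/6=-3917/624
seg 1: a=-2, c=M1/2=797/208, d=(M2−M1)/(6·3)=-4399/5616, b=Δ1−h1·(2M1+M2)/6=-763/312
seg 2: a=4, c=M2/2=-251/78, d=(M3−M2)/(6·3)=4945/5616, b=Δ2−h2·(2M2+M3)/6=-29/48
seg 3: a=-3, c=M3/2=979/208, d=(M4−M3)/(6·1)=-979/624, b=Δ3−h3·(2M3+M4)/6=1205/312
t_q=31/4 → seg 3, τ=3/4; S=-3+1205/312·τ+979/208·τ²+-979/624·τ³=25057/13312

  seg 0: a=3 b=-3917/624 c=0 d=797/624
  seg 1: a=-2 b=-763/312 c=797/208 d=-4399/5616
  seg 2: a=4 b=-29/48 c=-251/78 d=4945/5616
  seg 3: a=-3 b=1205/312 c=979/208 d=-979/624
S(31/4) = 25057/13312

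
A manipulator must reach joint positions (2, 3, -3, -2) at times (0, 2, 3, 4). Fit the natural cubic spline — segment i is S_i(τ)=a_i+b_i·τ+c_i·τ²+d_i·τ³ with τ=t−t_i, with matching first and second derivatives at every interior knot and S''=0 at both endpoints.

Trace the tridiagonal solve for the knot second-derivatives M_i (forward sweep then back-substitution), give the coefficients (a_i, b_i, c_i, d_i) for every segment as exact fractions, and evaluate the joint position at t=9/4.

  seg 0: a=2 b=155/46 c=0 d=-33/46
  seg 1: a=3 b=-241/46 c=-99/23 d=163/46
  seg 2: a=-3 b=-74/23 c=291/46 d=-97/46
S(9/4) = 189/128

Δ: Δ0=1/2, Δ1=-6, Δ2=1
row 1: diag=6, rhs=-39; c'=1/6, d'=-13/2
row 2: denom=4−1·1/6=23/6; d'=(42−1·-13/2)/(23/6)=291/23
back: M2=291/23
back: M1=-13/2−1/6·291/23=-198/23
M: M0=0, M1=-198/23, M2=291/23, M3=0
seg 0: a=2, c=M0/2=0, d=(M1−M0)/(6·2)=-33/46, b=Δ0−h0·(2M0+M1)/6=155/46
seg 1: a=3, c=M1/2=-99/23, d=(M2−M1)/(6·1)=163/46, b=Δ1−h1·(2M1+M2)/6=-241/46
seg 2: a=-3, c=M2/2=291/46, d=(M3−M2)/(6·1)=-97/46, b=Δ2−h2·(2M2+M3)/6=-74/23
t_q=9/4 → seg 1, τ=1/4; S=3+-241/46·τ+-99/23·τ²+163/46·τ³=189/128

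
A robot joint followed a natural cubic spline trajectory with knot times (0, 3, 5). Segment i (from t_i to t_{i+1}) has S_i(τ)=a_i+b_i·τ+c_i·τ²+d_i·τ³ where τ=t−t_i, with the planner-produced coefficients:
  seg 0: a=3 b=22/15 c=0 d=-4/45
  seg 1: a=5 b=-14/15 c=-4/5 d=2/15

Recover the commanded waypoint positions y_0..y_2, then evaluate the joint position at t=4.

y_0=3 y_1=5 y_2=1
S(4) = 17/5

y_0 = S_0(0) = a_0 = 3
y_1 = S_1(0) = a_1 = 5
y_2 = S_1(2) = 1
t_q=4 is in segment 1 (τ=1); S_1(τ)=17/5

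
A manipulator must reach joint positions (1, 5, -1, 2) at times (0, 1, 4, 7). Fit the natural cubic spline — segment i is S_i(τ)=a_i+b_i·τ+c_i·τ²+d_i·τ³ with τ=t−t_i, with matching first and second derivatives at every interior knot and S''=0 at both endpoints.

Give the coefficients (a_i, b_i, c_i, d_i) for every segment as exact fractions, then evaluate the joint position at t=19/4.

  seg 0: a=1 b=143/29 c=0 d=-27/29
  seg 1: a=5 b=62/29 c=-81/29 d=41/87
  seg 2: a=-1 b=-55/29 c=42/29 d=-14/87
S(19/4) = -1555/928

Δ: Δ0=4, Δ1=-2, Δ2=1
row 1: diag=8, rhs=-36; c'=3/8, d'=-9/2
row 2: denom=12−3·3/8=87/8; d'=(18−3·-9/2)/(87/8)=84/29
back: M2=84/29
back: M1=-9/2−3/8·84/29=-162/29
M: M0=0, M1=-162/29, M2=84/29, M3=0
seg 0: a=1, c=M0/2=0, d=(M1−M0)/(6·1)=-27/29, b=Δ0−h0·(2M0+M1)/6=143/29
seg 1: a=5, c=M1/2=-81/29, d=(M2−M1)/(6·3)=41/87, b=Δ1−h1·(2M1+M2)/6=62/29
seg 2: a=-1, c=M2/2=42/29, d=(M3−M2)/(6·3)=-14/87, b=Δ2−h2·(2M2+M3)/6=-55/29
t_q=19/4 → seg 2, τ=3/4; S=-1+-55/29·τ+42/29·τ²+-14/87·τ³=-1555/928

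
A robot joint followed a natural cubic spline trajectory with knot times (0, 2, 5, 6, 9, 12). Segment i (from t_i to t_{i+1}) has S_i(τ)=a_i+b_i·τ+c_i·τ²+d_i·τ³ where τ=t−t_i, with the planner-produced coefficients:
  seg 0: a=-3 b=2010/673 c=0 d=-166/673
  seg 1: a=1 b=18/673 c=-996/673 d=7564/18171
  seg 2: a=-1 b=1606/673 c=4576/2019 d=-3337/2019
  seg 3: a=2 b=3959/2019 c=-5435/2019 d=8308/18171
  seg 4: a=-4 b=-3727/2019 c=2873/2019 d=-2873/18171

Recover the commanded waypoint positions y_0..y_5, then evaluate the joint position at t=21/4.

y_0=-3 y_1=1 y_2=-1 y_3=2 y_4=-4 y_5=-1
S(21/4) = -12387/43072

y_0 = S_0(0) = a_0 = -3
y_1 = S_1(0) = a_1 = 1
y_2 = S_2(0) = a_2 = -1
y_3 = S_3(0) = a_3 = 2
y_4 = S_4(0) = a_4 = -4
y_5 = S_4(3) = -1
t_q=21/4 is in segment 2 (τ=1/4); S_2(τ)=-12387/43072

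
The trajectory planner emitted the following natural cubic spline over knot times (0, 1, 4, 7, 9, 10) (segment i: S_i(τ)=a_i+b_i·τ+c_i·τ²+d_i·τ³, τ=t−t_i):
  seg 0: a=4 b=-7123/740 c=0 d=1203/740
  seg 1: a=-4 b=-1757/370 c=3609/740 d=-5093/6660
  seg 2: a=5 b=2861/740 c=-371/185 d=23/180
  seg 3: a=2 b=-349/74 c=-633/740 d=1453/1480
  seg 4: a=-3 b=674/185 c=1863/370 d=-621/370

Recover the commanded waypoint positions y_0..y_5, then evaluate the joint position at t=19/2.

y_0=4 y_1=-4 y_2=5 y_3=2 y_4=-3 y_5=4
S(19/2) = -383/2960

y_0 = S_0(0) = a_0 = 4
y_1 = S_1(0) = a_1 = -4
y_2 = S_2(0) = a_2 = 5
y_3 = S_3(0) = a_3 = 2
y_4 = S_4(0) = a_4 = -3
y_5 = S_4(1) = 4
t_q=19/2 is in segment 4 (τ=1/2); S_4(τ)=-383/2960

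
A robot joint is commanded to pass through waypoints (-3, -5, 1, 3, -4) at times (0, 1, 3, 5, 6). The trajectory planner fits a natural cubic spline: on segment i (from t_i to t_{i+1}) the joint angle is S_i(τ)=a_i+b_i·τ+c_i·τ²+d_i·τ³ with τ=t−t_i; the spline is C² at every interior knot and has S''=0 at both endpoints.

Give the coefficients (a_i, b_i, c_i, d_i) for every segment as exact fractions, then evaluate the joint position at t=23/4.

  seg 0: a=-3 b=-173/60 c=0 d=53/60
  seg 1: a=-5 b=-7/30 c=53/20 d=-31/60
  seg 2: a=1 b=25/6 c=-9/20 d=-17/30
  seg 3: a=3 b=-133/30 c=-77/20 d=77/60
S(23/4) = -499/256

Δ: Δ0=-2, Δ1=3, Δ2=1, Δ3=-7
row 1: diag=6, rhs=30; c'=1/3, d'=5
row 2: denom=8−2·1/3=22/3; d'=(-12−2·5)/(22/3)=-3
row 3: denom=6−2·3/11=60/11; d'=(-48−2·-3)/(60/11)=-77/10
back: M3=-77/10
back: M2=-3−3/11·-77/10=-9/10
back: M1=5−1/3·-9/10=53/10
M: M0=0, M1=53/10, M2=-9/10, M3=-77/10, M4=0
seg 0: a=-3, c=M0/2=0, d=(M1−M0)/(6·1)=53/60, b=Δ0−h0·(2M0+M1)/6=-173/60
seg 1: a=-5, c=M1/2=53/20, d=(M2−M1)/(6·2)=-31/60, b=Δ1−h1·(2M1+M2)/6=-7/30
seg 2: a=1, c=M2/2=-9/20, d=(M3−M2)/(6·2)=-17/30, b=Δ2−h2·(2M2+M3)/6=25/6
seg 3: a=3, c=M3/2=-77/20, d=(M4−M3)/(6·1)=77/60, b=Δ3−h3·(2M3+M4)/6=-133/30
t_q=23/4 → seg 3, τ=3/4; S=3+-133/30·τ+-77/20·τ²+77/60·τ³=-499/256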